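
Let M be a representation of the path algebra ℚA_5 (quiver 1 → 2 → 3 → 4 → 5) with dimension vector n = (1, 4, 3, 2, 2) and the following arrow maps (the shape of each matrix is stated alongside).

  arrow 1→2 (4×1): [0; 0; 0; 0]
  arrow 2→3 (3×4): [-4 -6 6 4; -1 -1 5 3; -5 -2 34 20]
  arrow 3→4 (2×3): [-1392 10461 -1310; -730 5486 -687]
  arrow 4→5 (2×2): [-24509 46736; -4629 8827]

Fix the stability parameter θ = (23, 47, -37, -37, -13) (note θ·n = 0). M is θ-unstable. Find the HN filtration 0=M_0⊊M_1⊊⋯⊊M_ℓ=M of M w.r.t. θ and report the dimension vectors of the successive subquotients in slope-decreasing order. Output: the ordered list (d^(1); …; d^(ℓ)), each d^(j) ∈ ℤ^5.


Interval decomposition of M: I[1,1], I[2,2], I[2,3], I[2,5]^2.
HN type (ℓ=4): μ^(1)=47; μ^(2)=23; μ^(3)=5; μ^(4)=-10

((0, 1, 0, 0, 0); (1, 0, 0, 0, 0); (0, 1, 1, 0, 0); (0, 2, 2, 2, 2))


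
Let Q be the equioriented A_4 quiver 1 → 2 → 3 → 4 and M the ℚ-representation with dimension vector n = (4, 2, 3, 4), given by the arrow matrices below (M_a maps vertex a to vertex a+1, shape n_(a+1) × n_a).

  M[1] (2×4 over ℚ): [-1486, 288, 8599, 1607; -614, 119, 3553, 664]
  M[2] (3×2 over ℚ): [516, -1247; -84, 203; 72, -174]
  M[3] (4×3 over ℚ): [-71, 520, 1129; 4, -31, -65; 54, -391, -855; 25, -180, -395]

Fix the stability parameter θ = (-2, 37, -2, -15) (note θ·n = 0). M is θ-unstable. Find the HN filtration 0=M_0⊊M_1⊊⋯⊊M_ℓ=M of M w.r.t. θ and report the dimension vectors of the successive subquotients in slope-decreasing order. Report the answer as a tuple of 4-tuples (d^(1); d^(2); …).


Via rank(M_{q-1}∘⋯∘M_p): M ≅ I[1,1]^2, I[1,2], I[1,4], I[3,3], I[3,4], I[4,4]^2.
μ_θ-semistable layers: μ^(1)=37; μ^(2)=20/3; μ^(3)=-2; μ^(4)=-17/2; μ^(5)=-15

((0, 1, 0, 0); (0, 1, 1, 1); (4, 0, 1, 0); (0, 0, 1, 1); (0, 0, 0, 2))


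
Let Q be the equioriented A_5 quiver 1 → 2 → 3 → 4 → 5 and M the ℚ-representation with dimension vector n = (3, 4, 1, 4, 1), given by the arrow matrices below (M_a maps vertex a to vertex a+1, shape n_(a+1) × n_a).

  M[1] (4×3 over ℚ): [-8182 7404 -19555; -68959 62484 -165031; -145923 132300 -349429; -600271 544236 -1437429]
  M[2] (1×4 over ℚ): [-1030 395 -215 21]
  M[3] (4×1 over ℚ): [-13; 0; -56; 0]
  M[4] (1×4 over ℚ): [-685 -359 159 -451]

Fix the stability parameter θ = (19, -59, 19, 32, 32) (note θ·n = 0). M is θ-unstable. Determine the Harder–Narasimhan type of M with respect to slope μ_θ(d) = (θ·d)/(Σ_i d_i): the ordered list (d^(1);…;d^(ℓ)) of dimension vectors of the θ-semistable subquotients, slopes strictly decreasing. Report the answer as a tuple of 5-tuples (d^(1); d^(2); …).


Via rank(M_{q-1}∘⋯∘M_p): M ≅ I[1,1], I[1,2], I[1,5], I[2,2]^2, I[4,4]^3.
μ_θ-semistable layers: μ^(1)=32; μ^(2)=19; μ^(3)=-20; μ^(4)=-59

((0, 0, 0, 4, 1); (1, 0, 1, 0, 0); (2, 2, 0, 0, 0); (0, 2, 0, 0, 0))


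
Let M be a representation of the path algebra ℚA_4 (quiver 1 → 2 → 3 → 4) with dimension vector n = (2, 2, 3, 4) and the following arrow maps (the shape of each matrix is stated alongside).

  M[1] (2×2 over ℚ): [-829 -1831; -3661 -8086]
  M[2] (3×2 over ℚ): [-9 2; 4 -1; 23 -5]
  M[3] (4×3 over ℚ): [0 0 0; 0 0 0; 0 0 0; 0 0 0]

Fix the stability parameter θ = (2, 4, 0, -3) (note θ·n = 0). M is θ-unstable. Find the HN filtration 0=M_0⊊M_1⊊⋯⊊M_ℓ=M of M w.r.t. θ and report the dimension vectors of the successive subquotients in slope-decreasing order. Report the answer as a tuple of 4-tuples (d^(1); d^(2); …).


Via rank(M_{q-1}∘⋯∘M_p): M ≅ I[1,3]^2, I[3,3], I[4,4]^4.
μ_θ-semistable layers: μ^(1)=2; μ^(2)=0; μ^(3)=-3

((2, 2, 2, 0); (0, 0, 1, 0); (0, 0, 0, 4))


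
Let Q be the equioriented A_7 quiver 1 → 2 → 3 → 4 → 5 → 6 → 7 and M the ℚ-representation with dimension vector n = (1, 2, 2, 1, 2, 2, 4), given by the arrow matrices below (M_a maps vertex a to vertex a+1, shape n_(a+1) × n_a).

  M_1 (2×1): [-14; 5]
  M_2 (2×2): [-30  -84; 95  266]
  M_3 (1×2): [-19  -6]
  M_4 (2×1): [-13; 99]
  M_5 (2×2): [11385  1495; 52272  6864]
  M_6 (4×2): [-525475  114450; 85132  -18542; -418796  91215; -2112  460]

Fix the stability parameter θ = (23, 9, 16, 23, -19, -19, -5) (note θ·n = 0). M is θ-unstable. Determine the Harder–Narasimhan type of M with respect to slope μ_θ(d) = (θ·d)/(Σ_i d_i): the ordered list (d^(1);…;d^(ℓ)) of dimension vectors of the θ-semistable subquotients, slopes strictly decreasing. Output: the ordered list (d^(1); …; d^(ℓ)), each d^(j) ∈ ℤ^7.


Interval decomposition of M: I[1,2], I[2,3], I[3,5], I[5,7], I[6,7], I[7,7]^2.
HN type (ℓ=5): μ^(1)=16; μ^(2)=9; μ^(3)=20/3; μ^(4)=-5; μ^(5)=-19

((1, 1, 1, 0, 0, 0, 0); (0, 1, 0, 0, 0, 0, 0); (0, 0, 1, 1, 1, 0, 0); (0, 0, 0, 0, 0, 0, 4); (0, 0, 0, 0, 1, 2, 0))


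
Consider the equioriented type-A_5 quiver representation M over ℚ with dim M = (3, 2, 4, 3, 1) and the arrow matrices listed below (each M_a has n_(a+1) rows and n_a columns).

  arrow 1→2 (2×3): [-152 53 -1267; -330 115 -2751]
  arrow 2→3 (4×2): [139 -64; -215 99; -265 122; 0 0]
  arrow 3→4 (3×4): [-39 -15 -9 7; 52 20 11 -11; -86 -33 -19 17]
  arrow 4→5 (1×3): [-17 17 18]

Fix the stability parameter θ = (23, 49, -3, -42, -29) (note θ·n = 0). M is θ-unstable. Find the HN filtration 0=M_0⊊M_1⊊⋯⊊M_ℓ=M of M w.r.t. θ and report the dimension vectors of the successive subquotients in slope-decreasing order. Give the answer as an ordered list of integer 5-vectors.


Via rank(M_{q-1}∘⋯∘M_p): M ≅ I[1,1], I[1,4], I[1,5], I[3,3], I[3,4].
μ_θ-semistable layers: μ^(1)=23; μ^(2)=27/4; μ^(3)=-2/5; μ^(4)=-3; μ^(5)=-45/2

((1, 0, 0, 0, 0); (1, 1, 1, 1, 0); (1, 1, 1, 1, 1); (0, 0, 1, 0, 0); (0, 0, 1, 1, 0))


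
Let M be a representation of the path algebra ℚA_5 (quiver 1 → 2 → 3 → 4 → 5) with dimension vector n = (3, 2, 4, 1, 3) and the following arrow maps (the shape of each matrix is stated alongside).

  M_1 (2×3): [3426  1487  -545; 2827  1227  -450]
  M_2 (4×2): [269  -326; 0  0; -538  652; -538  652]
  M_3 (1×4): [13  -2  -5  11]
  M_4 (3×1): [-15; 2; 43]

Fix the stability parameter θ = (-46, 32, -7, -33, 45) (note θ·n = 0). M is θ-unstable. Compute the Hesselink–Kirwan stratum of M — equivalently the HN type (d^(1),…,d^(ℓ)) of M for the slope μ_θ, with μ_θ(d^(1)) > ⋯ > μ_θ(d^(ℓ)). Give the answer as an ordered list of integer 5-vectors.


Interval decomposition of M: I[1,1], I[1,2], I[1,5], I[3,3]^3, I[5,5]^2.
HN type (ℓ=5): μ^(1)=45; μ^(2)=32; μ^(3)=-8/3; μ^(4)=-7; μ^(5)=-46

((0, 0, 0, 0, 3); (0, 1, 0, 0, 0); (0, 1, 1, 1, 0); (0, 0, 3, 0, 0); (3, 0, 0, 0, 0))


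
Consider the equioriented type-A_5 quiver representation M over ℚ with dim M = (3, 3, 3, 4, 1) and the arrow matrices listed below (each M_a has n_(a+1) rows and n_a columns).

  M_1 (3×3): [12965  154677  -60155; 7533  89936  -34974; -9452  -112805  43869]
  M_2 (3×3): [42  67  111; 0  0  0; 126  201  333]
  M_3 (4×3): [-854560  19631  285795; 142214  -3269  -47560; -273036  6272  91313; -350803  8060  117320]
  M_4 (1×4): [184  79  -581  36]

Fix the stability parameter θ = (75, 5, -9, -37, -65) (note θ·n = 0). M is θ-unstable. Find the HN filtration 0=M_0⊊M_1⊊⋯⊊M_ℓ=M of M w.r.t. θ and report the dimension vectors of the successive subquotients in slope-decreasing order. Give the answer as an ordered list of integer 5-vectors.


Via rank(M_{q-1}∘⋯∘M_p): M ≅ I[1,2]^2, I[1,5], I[3,4]^2, I[4,4].
μ_θ-semistable layers: μ^(1)=40; μ^(2)=-31/5; μ^(3)=-23; μ^(4)=-37

((2, 2, 0, 0, 0); (1, 1, 1, 1, 1); (0, 0, 2, 2, 0); (0, 0, 0, 1, 0))


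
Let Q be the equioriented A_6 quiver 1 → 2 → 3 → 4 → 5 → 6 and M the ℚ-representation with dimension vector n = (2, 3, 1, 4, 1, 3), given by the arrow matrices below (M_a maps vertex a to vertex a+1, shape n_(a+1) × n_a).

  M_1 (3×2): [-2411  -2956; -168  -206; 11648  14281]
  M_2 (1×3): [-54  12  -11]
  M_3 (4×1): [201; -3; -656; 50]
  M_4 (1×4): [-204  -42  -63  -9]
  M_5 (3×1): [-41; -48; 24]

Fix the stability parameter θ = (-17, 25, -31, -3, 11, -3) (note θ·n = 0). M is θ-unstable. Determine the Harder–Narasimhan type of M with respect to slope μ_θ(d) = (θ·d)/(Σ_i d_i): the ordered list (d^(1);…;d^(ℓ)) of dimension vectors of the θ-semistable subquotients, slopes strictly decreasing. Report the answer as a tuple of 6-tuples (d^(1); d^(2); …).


Via rank(M_{q-1}∘⋯∘M_p): M ≅ I[1,2], I[1,4], I[2,2], I[4,4]^2, I[4,6], I[6,6]^2.
μ_θ-semistable layers: μ^(1)=25; μ^(2)=4; μ^(3)=-3; μ^(4)=-17

((0, 2, 0, 0, 0, 0); (0, 0, 0, 0, 1, 1); (0, 1, 1, 4, 0, 2); (2, 0, 0, 0, 0, 0))


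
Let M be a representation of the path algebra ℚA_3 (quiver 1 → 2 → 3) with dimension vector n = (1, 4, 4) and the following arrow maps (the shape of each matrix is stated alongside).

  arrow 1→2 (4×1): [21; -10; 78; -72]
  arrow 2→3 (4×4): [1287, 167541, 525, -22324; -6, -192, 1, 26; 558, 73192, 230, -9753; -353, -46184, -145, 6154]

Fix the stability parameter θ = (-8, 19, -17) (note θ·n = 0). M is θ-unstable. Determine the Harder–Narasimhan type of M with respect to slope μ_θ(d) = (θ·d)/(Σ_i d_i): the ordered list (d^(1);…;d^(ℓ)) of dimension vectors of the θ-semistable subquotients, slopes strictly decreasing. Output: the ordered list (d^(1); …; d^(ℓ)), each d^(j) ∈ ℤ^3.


Interval decomposition of M: I[1,3], I[2,3]^3.
HN type (ℓ=2): μ^(1)=1; μ^(2)=-8

((0, 4, 4); (1, 0, 0))


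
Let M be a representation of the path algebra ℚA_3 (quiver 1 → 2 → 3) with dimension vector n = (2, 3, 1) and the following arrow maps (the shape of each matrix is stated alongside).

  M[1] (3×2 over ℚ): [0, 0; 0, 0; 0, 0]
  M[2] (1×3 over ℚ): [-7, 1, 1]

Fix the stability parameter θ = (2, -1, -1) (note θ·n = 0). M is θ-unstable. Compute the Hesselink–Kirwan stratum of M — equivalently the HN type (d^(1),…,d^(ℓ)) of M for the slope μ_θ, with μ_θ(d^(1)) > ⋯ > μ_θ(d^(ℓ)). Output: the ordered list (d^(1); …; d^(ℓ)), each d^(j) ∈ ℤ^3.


Interval decomposition of M: I[1,1]^2, I[2,2]^2, I[2,3].
HN type (ℓ=2): μ^(1)=2; μ^(2)=-1

((2, 0, 0); (0, 3, 1))


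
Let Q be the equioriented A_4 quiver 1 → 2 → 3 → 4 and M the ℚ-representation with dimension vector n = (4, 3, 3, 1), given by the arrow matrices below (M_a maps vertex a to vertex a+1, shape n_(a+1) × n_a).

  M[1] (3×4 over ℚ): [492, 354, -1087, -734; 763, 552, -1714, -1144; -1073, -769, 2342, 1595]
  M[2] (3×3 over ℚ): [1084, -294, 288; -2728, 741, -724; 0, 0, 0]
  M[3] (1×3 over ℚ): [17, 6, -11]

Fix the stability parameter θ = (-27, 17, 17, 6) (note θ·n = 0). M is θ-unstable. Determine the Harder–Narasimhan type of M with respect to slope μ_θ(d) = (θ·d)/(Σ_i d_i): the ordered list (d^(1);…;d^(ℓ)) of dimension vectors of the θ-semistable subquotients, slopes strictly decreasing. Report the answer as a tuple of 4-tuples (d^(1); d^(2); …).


Barcode: M ≅ I[1,1], I[1,2], I[1,3], I[1,4], I[3,3]. HN layers by μ_θ (3 steps, strictly decreasing):
  μ^(1)=17; μ^(2)=40/3; μ^(3)=-27

((0, 2, 2, 0); (0, 1, 1, 1); (4, 0, 0, 0))


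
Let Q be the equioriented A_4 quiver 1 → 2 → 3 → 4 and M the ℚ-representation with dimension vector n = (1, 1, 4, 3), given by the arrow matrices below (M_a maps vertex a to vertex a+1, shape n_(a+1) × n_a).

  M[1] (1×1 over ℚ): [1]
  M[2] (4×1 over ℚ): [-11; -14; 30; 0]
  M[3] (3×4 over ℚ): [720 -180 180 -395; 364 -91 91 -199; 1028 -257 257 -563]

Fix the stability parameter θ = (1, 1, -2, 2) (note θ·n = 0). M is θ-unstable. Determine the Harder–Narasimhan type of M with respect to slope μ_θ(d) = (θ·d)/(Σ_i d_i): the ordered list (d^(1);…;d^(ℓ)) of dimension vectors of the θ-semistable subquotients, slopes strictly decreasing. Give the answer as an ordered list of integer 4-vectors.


Interval decomposition of M: I[1,3], I[3,3], I[3,4]^2, I[4,4].
HN type (ℓ=3): μ^(1)=2; μ^(2)=0; μ^(3)=-2

((0, 0, 0, 3); (1, 1, 1, 0); (0, 0, 3, 0))


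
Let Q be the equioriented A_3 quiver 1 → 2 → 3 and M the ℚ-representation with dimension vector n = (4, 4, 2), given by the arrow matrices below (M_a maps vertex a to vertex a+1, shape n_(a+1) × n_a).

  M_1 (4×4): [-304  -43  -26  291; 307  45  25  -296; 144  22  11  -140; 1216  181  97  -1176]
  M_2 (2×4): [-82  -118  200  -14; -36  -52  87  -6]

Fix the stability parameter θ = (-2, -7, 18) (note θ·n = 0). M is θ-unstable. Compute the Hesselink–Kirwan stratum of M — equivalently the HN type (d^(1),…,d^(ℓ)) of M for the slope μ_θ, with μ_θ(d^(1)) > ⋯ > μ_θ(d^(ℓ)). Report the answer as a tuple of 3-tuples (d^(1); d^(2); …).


Via rank(M_{q-1}∘⋯∘M_p): M ≅ I[1,2]^2, I[1,3]^2.
μ_θ-semistable layers: μ^(1)=18; μ^(2)=-9/2

((0, 0, 2); (4, 4, 0))


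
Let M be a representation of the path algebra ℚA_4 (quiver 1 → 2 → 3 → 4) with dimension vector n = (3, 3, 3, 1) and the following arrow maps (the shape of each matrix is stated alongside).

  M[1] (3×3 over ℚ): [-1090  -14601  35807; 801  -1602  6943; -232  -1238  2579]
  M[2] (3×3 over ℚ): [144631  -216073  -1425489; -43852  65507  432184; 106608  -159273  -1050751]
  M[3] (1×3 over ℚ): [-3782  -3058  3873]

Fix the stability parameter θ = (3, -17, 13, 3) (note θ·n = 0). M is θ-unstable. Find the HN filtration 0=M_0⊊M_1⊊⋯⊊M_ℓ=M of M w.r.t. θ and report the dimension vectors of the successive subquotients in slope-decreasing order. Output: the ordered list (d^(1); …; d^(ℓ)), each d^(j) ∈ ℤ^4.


Via rank(M_{q-1}∘⋯∘M_p): M ≅ I[1,3]^2, I[1,4].
μ_θ-semistable layers: μ^(1)=13; μ^(2)=8; μ^(3)=-7

((0, 0, 2, 0); (0, 0, 1, 1); (3, 3, 0, 0))


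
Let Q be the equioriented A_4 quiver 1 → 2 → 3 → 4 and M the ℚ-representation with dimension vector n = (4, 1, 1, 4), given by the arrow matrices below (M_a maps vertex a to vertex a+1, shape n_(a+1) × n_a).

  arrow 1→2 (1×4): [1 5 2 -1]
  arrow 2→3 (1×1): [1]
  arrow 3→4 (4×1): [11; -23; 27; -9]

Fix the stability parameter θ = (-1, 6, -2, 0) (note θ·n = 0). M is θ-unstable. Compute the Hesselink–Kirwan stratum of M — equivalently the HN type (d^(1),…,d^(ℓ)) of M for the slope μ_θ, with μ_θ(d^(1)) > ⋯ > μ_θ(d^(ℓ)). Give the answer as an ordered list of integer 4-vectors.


Interval decomposition of M: I[1,1]^3, I[1,4], I[4,4]^3.
HN type (ℓ=3): μ^(1)=4/3; μ^(2)=0; μ^(3)=-1

((0, 1, 1, 1); (0, 0, 0, 3); (4, 0, 0, 0))


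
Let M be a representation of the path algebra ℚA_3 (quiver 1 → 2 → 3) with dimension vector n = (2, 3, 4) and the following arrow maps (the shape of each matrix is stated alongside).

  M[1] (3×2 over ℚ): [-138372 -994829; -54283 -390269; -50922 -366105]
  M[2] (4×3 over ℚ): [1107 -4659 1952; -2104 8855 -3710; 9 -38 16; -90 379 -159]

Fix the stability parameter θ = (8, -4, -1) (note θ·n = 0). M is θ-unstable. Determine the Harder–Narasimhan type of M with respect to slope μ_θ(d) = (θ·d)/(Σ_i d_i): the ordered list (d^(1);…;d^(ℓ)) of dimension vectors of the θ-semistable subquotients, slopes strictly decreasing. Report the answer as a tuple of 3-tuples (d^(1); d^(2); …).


Via rank(M_{q-1}∘⋯∘M_p): M ≅ I[1,3]^2, I[2,3], I[3,3].
μ_θ-semistable layers: μ^(1)=1; μ^(2)=-1; μ^(3)=-4

((2, 2, 2); (0, 0, 2); (0, 1, 0))


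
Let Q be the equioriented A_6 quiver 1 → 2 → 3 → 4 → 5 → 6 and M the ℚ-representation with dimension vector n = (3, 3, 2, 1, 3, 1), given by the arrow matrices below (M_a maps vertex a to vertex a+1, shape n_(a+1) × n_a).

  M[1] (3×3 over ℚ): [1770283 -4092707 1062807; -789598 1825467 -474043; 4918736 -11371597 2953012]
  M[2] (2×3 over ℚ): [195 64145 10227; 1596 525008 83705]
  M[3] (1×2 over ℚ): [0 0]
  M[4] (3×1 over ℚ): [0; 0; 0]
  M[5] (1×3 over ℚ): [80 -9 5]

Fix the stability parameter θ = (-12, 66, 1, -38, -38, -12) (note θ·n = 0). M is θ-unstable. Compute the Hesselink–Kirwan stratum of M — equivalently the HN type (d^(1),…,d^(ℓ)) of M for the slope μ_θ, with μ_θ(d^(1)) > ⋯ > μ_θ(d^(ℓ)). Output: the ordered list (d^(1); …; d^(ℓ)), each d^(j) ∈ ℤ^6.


Interval decomposition of M: I[1,2], I[1,3]^2, I[4,4], I[5,5]^2, I[5,6].
HN type (ℓ=4): μ^(1)=66; μ^(2)=67/2; μ^(3)=-12; μ^(4)=-38

((0, 1, 0, 0, 0, 0); (0, 2, 2, 0, 0, 0); (3, 0, 0, 0, 0, 1); (0, 0, 0, 1, 3, 0))


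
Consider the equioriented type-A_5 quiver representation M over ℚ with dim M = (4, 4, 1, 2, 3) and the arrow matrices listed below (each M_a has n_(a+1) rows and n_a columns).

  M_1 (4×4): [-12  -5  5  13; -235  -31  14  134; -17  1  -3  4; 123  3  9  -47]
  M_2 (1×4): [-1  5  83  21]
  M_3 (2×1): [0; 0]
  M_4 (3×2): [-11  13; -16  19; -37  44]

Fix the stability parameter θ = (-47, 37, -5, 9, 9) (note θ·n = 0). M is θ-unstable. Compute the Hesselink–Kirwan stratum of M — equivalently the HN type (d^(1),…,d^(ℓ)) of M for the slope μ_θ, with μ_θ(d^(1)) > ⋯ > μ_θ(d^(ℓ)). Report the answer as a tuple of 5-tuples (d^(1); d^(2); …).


Barcode: M ≅ I[1,2]^3, I[1,3], I[4,5]^2, I[5,5]. HN layers by μ_θ (4 steps, strictly decreasing):
  μ^(1)=37; μ^(2)=16; μ^(3)=9; μ^(4)=-47

((0, 3, 0, 0, 0); (0, 1, 1, 0, 0); (0, 0, 0, 2, 3); (4, 0, 0, 0, 0))


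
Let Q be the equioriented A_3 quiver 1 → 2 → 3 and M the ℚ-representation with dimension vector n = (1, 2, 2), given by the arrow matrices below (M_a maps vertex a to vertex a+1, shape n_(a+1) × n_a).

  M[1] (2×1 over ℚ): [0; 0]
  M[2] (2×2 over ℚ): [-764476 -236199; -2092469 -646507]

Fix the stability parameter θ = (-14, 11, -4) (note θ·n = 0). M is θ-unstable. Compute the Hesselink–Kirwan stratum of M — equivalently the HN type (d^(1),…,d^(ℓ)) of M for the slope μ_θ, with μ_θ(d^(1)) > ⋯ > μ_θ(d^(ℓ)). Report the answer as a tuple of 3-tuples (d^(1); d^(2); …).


Interval decomposition of M: I[1,1], I[2,3]^2.
HN type (ℓ=2): μ^(1)=7/2; μ^(2)=-14

((0, 2, 2); (1, 0, 0))


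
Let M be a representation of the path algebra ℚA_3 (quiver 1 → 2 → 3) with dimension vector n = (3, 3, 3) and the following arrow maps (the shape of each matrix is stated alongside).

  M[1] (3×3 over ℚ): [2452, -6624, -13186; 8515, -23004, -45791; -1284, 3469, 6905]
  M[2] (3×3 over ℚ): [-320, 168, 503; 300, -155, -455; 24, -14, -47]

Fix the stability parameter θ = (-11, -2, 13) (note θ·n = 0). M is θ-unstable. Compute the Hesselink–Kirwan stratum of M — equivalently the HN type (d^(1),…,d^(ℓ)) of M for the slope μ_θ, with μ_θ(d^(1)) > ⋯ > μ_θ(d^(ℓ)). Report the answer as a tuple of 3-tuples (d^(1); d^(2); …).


Barcode: M ≅ I[1,2], I[1,3]^2, I[3,3]. HN layers by μ_θ (3 steps, strictly decreasing):
  μ^(1)=13; μ^(2)=-2; μ^(3)=-11

((0, 0, 3); (0, 3, 0); (3, 0, 0))


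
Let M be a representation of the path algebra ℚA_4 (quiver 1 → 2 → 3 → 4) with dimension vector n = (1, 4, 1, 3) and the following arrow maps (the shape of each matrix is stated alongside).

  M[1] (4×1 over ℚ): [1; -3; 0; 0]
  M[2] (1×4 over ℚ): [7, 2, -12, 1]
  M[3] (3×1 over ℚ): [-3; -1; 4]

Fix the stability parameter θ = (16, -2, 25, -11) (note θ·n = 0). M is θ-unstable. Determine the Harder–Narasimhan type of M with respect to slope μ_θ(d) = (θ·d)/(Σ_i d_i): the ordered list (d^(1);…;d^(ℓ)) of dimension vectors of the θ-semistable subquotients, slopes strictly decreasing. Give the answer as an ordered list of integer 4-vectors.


Via rank(M_{q-1}∘⋯∘M_p): M ≅ I[1,4], I[2,2]^3, I[4,4]^2.
μ_θ-semistable layers: μ^(1)=7; μ^(2)=-2; μ^(3)=-11

((1, 1, 1, 1); (0, 3, 0, 0); (0, 0, 0, 2))


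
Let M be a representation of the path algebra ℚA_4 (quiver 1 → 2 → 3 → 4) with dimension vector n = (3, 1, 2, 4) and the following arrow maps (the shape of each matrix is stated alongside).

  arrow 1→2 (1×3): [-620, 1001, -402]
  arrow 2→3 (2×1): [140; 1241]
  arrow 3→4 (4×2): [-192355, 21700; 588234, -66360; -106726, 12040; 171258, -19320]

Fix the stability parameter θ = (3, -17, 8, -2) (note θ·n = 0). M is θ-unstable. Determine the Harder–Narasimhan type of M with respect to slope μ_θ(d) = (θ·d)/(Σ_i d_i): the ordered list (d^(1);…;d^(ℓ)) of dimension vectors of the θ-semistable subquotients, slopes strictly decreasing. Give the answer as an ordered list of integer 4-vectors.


Barcode: M ≅ I[1,1]^2, I[1,3], I[3,4], I[4,4]^3. HN layers by μ_θ (4 steps, strictly decreasing):
  μ^(1)=8; μ^(2)=3; μ^(3)=-2; μ^(4)=-7

((0, 0, 1, 0); (2, 0, 1, 1); (0, 0, 0, 3); (1, 1, 0, 0))


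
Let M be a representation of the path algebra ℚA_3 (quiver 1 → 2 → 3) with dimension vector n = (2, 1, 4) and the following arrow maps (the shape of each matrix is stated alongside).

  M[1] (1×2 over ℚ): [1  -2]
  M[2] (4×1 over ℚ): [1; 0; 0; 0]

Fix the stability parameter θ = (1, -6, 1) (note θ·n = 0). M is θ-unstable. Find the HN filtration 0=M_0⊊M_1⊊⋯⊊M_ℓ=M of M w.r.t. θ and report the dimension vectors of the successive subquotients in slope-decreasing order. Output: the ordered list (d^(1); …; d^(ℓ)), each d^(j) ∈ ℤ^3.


Barcode: M ≅ I[1,1], I[1,3], I[3,3]^3. HN layers by μ_θ (2 steps, strictly decreasing):
  μ^(1)=1; μ^(2)=-5/2

((1, 0, 4); (1, 1, 0))


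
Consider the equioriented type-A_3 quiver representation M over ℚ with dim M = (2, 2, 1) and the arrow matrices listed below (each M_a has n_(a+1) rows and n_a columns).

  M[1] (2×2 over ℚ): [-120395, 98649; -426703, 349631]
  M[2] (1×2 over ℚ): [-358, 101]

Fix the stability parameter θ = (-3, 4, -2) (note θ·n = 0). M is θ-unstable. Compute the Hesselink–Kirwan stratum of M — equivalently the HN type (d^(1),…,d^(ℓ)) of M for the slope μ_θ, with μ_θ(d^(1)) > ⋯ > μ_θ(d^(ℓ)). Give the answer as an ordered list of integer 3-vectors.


Interval decomposition of M: I[1,2], I[1,3].
HN type (ℓ=3): μ^(1)=4; μ^(2)=1; μ^(3)=-3

((0, 1, 0); (0, 1, 1); (2, 0, 0))


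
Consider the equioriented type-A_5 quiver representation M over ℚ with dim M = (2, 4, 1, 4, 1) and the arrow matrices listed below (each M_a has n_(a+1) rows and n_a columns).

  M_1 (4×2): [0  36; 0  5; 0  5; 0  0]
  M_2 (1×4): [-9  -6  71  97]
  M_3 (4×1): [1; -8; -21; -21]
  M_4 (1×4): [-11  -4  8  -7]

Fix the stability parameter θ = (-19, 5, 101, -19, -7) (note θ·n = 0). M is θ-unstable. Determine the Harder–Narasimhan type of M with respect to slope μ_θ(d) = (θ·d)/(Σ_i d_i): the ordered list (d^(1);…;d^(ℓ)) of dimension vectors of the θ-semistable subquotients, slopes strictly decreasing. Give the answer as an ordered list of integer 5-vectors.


Interval decomposition of M: I[1,1], I[1,4], I[2,2]^3, I[4,4]^2, I[4,5].
HN type (ℓ=4): μ^(1)=41; μ^(2)=5; μ^(3)=-7; μ^(4)=-19

((0, 0, 1, 1, 0); (0, 4, 0, 0, 0); (0, 0, 0, 0, 1); (2, 0, 0, 3, 0))


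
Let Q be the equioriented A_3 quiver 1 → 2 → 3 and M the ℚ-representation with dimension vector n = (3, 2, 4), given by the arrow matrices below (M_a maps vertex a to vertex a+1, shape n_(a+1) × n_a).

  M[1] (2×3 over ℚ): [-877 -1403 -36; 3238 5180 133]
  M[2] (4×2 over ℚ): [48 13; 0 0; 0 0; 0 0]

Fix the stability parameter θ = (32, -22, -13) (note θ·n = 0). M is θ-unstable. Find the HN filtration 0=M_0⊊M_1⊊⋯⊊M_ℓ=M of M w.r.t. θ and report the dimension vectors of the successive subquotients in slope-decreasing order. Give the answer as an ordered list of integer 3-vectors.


Interval decomposition of M: I[1,1], I[1,2], I[1,3], I[3,3]^3.
HN type (ℓ=4): μ^(1)=32; μ^(2)=5; μ^(3)=-1; μ^(4)=-13

((1, 0, 0); (1, 1, 0); (1, 1, 1); (0, 0, 3))


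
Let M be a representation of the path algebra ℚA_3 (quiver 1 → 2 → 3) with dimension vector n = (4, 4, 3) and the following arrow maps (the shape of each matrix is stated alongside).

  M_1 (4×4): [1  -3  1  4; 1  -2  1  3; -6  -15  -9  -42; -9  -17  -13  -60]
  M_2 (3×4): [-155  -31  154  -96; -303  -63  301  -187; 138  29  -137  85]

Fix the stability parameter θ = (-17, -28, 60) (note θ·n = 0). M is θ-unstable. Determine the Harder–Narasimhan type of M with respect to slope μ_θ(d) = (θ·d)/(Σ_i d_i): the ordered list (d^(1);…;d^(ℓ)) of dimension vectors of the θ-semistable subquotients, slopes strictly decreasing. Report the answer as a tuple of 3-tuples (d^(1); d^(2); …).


Barcode: M ≅ I[1,1], I[1,3]^3, I[2,2]. HN layers by μ_θ (4 steps, strictly decreasing):
  μ^(1)=60; μ^(2)=-17; μ^(3)=-45/2; μ^(4)=-28

((0, 0, 3); (1, 0, 0); (3, 3, 0); (0, 1, 0))


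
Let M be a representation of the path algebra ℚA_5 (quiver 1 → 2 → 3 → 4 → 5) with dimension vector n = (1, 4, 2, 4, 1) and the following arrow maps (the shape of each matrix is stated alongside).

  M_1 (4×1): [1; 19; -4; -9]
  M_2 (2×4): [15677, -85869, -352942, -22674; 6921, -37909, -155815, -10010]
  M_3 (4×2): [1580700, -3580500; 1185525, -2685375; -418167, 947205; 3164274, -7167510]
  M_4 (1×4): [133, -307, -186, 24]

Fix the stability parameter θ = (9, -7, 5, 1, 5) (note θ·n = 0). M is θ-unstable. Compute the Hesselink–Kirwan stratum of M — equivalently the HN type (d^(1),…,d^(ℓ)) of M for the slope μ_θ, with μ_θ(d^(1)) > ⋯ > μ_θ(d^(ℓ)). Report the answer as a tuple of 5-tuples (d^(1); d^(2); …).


Interval decomposition of M: I[1,2], I[2,2], I[2,3], I[2,5], I[4,4]^3.
HN type (ℓ=4): μ^(1)=5; μ^(2)=3; μ^(3)=1; μ^(4)=-7

((0, 0, 1, 0, 1); (0, 0, 1, 1, 0); (1, 1, 0, 3, 0); (0, 3, 0, 0, 0))


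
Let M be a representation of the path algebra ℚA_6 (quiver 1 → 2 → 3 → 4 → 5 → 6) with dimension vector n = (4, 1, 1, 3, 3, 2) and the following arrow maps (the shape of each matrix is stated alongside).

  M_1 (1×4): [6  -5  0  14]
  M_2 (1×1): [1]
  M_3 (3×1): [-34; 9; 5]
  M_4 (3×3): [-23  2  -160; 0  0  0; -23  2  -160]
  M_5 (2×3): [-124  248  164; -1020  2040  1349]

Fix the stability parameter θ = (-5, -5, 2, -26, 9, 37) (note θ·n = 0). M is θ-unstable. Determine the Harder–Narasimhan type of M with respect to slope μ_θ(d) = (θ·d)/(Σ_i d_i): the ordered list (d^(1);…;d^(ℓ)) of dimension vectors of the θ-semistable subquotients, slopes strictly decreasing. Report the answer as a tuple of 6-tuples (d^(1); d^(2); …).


Barcode: M ≅ I[1,1]^3, I[1,4], I[4,4], I[4,6], I[5,5], I[5,6]. HN layers by μ_θ (5 steps, strictly decreasing):
  μ^(1)=37; μ^(2)=9; μ^(3)=-5; μ^(4)=-17/2; μ^(5)=-26

((0, 0, 0, 0, 0, 2); (0, 0, 0, 0, 3, 0); (3, 0, 0, 0, 0, 0); (1, 1, 1, 1, 0, 0); (0, 0, 0, 2, 0, 0))


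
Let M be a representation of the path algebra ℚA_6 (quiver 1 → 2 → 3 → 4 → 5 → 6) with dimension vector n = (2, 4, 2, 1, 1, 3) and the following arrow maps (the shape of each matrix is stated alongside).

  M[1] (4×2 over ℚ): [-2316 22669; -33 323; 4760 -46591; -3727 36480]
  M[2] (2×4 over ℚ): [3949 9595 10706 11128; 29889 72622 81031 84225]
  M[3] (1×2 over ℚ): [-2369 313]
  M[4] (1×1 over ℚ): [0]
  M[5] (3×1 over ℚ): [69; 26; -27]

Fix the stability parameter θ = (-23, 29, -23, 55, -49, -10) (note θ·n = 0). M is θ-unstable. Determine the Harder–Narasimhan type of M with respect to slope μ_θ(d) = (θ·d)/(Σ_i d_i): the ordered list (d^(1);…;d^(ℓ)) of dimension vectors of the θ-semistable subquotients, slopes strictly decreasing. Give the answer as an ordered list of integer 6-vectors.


Barcode: M ≅ I[1,3], I[1,4], I[2,2]^2, I[5,6], I[6,6]^2. HN layers by μ_θ (6 steps, strictly decreasing):
  μ^(1)=55; μ^(2)=29; μ^(3)=3; μ^(4)=-10; μ^(5)=-23; μ^(6)=-49

((0, 0, 0, 1, 0, 0); (0, 2, 0, 0, 0, 0); (0, 2, 2, 0, 0, 0); (0, 0, 0, 0, 0, 3); (2, 0, 0, 0, 0, 0); (0, 0, 0, 0, 1, 0))


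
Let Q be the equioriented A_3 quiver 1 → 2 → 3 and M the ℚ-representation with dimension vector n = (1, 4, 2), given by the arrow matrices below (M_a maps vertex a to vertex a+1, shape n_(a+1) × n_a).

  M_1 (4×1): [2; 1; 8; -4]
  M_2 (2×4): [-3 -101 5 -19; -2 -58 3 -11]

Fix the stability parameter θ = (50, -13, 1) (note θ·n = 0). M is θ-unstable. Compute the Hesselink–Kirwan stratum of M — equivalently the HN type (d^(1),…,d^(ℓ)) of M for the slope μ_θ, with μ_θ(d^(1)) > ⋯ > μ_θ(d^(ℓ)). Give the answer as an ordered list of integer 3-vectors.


Interval decomposition of M: I[1,3], I[2,2]^2, I[2,3].
HN type (ℓ=3): μ^(1)=38/3; μ^(2)=1; μ^(3)=-13

((1, 1, 1); (0, 0, 1); (0, 3, 0))


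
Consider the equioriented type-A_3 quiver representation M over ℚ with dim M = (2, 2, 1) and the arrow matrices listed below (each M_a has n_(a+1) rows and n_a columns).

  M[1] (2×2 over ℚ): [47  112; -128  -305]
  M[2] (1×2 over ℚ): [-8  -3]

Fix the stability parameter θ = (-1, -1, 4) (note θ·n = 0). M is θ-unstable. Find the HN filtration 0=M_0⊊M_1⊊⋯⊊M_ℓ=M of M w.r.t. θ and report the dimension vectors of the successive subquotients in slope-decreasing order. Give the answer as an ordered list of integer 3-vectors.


Barcode: M ≅ I[1,2], I[1,3]. HN layers by μ_θ (2 steps, strictly decreasing):
  μ^(1)=4; μ^(2)=-1

((0, 0, 1); (2, 2, 0))


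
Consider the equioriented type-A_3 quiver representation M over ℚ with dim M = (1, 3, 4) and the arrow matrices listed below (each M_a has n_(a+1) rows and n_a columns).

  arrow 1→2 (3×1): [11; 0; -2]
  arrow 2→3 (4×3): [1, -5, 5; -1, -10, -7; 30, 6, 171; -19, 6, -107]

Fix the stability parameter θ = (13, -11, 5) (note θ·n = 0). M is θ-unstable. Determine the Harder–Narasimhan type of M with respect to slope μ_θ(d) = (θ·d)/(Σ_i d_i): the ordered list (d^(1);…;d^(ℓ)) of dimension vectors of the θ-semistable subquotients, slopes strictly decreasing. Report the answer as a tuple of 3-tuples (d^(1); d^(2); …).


Barcode: M ≅ I[1,3], I[2,3]^2, I[3,3]. HN layers by μ_θ (3 steps, strictly decreasing):
  μ^(1)=5; μ^(2)=1; μ^(3)=-11

((0, 0, 4); (1, 1, 0); (0, 2, 0))


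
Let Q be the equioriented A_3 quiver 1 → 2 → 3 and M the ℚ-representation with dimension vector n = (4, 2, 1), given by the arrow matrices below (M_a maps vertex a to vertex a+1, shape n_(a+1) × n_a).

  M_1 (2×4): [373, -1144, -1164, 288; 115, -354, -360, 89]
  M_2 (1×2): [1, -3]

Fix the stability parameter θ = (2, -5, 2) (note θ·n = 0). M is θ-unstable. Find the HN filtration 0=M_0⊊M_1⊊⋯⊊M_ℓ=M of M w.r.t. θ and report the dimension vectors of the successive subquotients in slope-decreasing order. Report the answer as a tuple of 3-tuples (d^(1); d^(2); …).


Barcode: M ≅ I[1,1]^2, I[1,2], I[1,3]. HN layers by μ_θ (2 steps, strictly decreasing):
  μ^(1)=2; μ^(2)=-3/2

((2, 0, 1); (2, 2, 0))


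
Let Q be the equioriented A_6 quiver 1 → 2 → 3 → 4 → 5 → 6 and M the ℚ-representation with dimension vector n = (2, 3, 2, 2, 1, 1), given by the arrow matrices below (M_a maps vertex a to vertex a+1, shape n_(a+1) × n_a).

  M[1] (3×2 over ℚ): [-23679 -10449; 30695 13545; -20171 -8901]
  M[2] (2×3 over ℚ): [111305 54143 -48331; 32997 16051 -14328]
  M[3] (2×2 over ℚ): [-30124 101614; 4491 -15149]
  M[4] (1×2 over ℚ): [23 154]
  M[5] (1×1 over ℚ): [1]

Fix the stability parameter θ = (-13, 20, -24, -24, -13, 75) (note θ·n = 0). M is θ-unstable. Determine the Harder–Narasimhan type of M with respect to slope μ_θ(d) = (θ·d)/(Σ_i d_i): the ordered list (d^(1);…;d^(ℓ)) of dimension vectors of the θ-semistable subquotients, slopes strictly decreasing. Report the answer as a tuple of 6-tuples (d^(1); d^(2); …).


Via rank(M_{q-1}∘⋯∘M_p): M ≅ I[1,1], I[1,6], I[2,2], I[2,4].
μ_θ-semistable layers: μ^(1)=75; μ^(2)=20; μ^(3)=-28/3; μ^(4)=-41/4; μ^(5)=-13

((0, 0, 0, 0, 0, 1); (0, 1, 0, 0, 0, 0); (0, 1, 1, 1, 0, 0); (0, 1, 1, 1, 1, 0); (2, 0, 0, 0, 0, 0))


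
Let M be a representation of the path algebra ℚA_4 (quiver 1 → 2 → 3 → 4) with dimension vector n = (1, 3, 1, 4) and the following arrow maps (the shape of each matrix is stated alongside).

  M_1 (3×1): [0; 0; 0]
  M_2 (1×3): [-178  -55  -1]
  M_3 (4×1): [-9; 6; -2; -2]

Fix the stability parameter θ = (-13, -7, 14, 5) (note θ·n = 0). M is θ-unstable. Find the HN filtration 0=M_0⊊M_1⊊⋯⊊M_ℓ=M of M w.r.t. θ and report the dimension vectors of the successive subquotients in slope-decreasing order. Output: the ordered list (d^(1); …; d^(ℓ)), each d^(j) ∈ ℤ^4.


Barcode: M ≅ I[1,1], I[2,2]^2, I[2,4], I[4,4]^3. HN layers by μ_θ (4 steps, strictly decreasing):
  μ^(1)=19/2; μ^(2)=5; μ^(3)=-7; μ^(4)=-13

((0, 0, 1, 1); (0, 0, 0, 3); (0, 3, 0, 0); (1, 0, 0, 0))


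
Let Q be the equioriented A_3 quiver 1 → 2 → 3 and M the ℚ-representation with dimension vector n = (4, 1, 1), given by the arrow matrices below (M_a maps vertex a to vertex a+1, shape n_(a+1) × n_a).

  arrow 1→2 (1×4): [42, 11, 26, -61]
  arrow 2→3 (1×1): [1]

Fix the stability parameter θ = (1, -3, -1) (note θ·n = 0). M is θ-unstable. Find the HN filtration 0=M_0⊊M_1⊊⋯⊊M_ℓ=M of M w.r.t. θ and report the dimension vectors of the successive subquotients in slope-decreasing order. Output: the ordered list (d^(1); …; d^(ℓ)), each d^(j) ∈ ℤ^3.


Via rank(M_{q-1}∘⋯∘M_p): M ≅ I[1,1]^3, I[1,3].
μ_θ-semistable layers: μ^(1)=1; μ^(2)=-1

((3, 0, 0); (1, 1, 1))


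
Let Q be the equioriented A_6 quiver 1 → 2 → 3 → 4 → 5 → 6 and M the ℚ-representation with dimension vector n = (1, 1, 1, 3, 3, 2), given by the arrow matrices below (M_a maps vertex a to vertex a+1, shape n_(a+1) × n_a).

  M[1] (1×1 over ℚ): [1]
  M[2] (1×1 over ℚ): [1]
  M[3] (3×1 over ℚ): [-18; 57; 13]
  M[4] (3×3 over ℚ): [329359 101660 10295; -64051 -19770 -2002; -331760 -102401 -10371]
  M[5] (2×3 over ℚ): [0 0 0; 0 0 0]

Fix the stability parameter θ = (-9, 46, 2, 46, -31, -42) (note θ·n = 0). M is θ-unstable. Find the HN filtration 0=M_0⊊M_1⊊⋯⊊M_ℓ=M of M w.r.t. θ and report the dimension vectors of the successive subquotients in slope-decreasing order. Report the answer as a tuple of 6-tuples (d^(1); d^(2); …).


Via rank(M_{q-1}∘⋯∘M_p): M ≅ I[1,5], I[4,5]^2, I[6,6]^2.
μ_θ-semistable layers: μ^(1)=63/4; μ^(2)=15/2; μ^(3)=-9; μ^(4)=-42

((0, 1, 1, 1, 1, 0); (0, 0, 0, 2, 2, 0); (1, 0, 0, 0, 0, 0); (0, 0, 0, 0, 0, 2))


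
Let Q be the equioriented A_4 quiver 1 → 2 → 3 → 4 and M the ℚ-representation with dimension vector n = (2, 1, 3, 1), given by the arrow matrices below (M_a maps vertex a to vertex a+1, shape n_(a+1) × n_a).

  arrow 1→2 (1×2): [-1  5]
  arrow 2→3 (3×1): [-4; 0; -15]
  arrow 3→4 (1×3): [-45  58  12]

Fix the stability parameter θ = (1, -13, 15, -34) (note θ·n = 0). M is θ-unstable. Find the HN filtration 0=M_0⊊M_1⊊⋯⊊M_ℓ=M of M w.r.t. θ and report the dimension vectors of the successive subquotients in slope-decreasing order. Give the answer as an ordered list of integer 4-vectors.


Via rank(M_{q-1}∘⋯∘M_p): M ≅ I[1,1], I[1,3], I[3,3], I[3,4].
μ_θ-semistable layers: μ^(1)=15; μ^(2)=1; μ^(3)=-6; μ^(4)=-19/2

((0, 0, 2, 0); (1, 0, 0, 0); (1, 1, 0, 0); (0, 0, 1, 1))


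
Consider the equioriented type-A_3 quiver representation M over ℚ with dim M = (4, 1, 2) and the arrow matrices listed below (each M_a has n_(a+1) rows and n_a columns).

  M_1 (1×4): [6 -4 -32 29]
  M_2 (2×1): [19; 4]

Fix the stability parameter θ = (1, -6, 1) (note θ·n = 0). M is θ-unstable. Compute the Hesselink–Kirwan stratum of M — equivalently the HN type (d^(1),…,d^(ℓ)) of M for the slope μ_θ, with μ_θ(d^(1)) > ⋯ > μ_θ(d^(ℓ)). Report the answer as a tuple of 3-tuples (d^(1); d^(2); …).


Interval decomposition of M: I[1,1]^3, I[1,3], I[3,3].
HN type (ℓ=2): μ^(1)=1; μ^(2)=-5/2

((3, 0, 2); (1, 1, 0))


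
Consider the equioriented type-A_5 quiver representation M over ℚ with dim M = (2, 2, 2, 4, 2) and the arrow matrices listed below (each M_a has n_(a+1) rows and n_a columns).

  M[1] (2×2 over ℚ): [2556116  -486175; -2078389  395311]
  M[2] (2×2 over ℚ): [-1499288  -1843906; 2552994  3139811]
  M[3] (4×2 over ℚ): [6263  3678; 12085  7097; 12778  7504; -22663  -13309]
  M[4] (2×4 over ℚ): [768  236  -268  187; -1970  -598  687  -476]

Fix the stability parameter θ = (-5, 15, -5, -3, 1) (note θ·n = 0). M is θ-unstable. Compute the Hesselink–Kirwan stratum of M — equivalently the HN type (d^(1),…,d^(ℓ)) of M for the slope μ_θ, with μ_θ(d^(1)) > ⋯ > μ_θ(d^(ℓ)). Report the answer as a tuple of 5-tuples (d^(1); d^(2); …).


Barcode: M ≅ I[1,4], I[1,5], I[4,4], I[4,5]. HN layers by μ_θ (5 steps, strictly decreasing):
  μ^(1)=7/3; μ^(2)=2; μ^(3)=1; μ^(4)=-3; μ^(5)=-5

((0, 1, 1, 1, 0); (0, 1, 1, 1, 1); (0, 0, 0, 0, 1); (0, 0, 0, 2, 0); (2, 0, 0, 0, 0))


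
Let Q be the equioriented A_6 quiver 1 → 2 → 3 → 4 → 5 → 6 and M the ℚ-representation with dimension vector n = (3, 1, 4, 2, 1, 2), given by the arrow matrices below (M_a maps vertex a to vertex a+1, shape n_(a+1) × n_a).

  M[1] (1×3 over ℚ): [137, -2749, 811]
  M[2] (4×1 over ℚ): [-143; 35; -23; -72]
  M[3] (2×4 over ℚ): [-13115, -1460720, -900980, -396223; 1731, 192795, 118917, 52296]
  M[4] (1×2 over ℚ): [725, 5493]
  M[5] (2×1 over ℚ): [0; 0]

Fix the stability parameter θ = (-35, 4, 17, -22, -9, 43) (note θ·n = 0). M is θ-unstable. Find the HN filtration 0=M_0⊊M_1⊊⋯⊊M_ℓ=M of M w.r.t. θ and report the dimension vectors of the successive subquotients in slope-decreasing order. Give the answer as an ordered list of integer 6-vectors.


Barcode: M ≅ I[1,1]^2, I[1,5], I[3,3]^2, I[3,4], I[6,6]^2. HN layers by μ_θ (4 steps, strictly decreasing):
  μ^(1)=43; μ^(2)=17; μ^(3)=-5/2; μ^(4)=-35

((0, 0, 0, 0, 0, 2); (0, 0, 2, 0, 0, 0); (0, 1, 2, 2, 1, 0); (3, 0, 0, 0, 0, 0))


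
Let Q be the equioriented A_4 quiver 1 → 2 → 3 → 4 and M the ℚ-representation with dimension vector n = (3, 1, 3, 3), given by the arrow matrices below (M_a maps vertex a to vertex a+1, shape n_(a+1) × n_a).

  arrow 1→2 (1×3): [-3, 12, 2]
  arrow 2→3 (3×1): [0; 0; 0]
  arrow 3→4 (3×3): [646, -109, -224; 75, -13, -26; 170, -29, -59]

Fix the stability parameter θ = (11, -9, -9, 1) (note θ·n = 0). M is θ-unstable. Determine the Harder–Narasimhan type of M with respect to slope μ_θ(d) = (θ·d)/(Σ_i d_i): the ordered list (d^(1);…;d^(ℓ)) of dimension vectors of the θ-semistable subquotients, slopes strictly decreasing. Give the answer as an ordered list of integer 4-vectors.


Barcode: M ≅ I[1,1]^2, I[1,2], I[3,4]^3. HN layers by μ_θ (3 steps, strictly decreasing):
  μ^(1)=11; μ^(2)=1; μ^(3)=-9

((2, 0, 0, 0); (1, 1, 0, 3); (0, 0, 3, 0))


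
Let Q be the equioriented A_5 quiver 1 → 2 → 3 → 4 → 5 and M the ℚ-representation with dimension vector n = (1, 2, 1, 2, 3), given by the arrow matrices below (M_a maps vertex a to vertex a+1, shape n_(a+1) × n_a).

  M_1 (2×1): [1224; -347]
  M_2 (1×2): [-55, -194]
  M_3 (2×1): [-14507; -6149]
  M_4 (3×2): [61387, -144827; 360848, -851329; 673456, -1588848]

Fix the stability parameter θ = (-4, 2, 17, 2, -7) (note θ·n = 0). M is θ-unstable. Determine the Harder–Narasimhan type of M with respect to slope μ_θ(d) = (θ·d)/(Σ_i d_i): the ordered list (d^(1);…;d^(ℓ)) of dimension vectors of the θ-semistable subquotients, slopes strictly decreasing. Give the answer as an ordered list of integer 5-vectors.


Via rank(M_{q-1}∘⋯∘M_p): M ≅ I[1,5], I[2,2], I[4,5], I[5,5].
μ_θ-semistable layers: μ^(1)=4; μ^(2)=2; μ^(3)=-5/2; μ^(4)=-4; μ^(5)=-7

((0, 0, 1, 1, 1); (0, 2, 0, 0, 0); (0, 0, 0, 1, 1); (1, 0, 0, 0, 0); (0, 0, 0, 0, 1))


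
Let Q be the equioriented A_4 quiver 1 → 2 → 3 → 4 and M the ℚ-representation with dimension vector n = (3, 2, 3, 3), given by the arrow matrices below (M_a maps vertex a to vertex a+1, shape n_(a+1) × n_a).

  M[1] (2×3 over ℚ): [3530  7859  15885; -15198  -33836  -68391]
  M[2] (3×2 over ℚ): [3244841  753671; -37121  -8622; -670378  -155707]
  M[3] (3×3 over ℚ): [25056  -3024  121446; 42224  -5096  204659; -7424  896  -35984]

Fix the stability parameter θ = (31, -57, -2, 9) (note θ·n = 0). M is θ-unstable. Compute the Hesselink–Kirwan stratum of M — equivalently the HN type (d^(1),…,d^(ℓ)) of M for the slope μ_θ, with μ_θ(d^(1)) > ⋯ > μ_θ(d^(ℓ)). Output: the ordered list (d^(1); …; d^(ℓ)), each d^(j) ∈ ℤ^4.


Barcode: M ≅ I[1,1], I[1,3], I[1,4], I[3,3], I[4,4]^2. HN layers by μ_θ (4 steps, strictly decreasing):
  μ^(1)=31; μ^(2)=9; μ^(3)=-2; μ^(4)=-13

((1, 0, 0, 0); (0, 0, 0, 3); (0, 0, 3, 0); (2, 2, 0, 0))
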